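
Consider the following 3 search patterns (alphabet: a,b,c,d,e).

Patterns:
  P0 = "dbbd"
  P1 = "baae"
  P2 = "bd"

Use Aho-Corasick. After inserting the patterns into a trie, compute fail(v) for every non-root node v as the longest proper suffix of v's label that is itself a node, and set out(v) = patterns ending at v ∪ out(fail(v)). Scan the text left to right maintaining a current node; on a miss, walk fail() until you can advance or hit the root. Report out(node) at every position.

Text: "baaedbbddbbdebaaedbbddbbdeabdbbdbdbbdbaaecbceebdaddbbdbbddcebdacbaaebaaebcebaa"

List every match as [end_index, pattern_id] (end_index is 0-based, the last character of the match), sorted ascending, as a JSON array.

Construct AC machine:
Trie nodes:
  0='ε' goto b→5 d→1
  1='d' goto b→2
  2='db' goto b→3
  3='dbb' goto d→4
  4='dbbd' goto ·  ←P0
  5='b' goto a→6 d→9
  6='ba' goto a→7
  7='baa' goto e→8
  8='baae' goto ·  ←P1
  9='bd' goto ·  ←P2

Failure links (BFS by depth):
  n1('d'): parent n0 fail=0; on 'd' 0 → fail=0;  out ∅∪∅=∅
  n5('b'): parent n0 fail=0; on 'b' 0 → fail=0;  out ∅∪∅=∅
  n2('db'): parent n1 fail=0; on 'b' 0 → fail=5;  out ∅∪∅=∅
  n6('ba'): parent n5 fail=0; on 'a' 0 → fail=0;  out ∅∪∅=∅
  n9('bd'): parent n5 fail=0; on 'd' 0 → fail=1;  out {2}∪∅={2}
  n3('dbb'): parent n2 fail=5; on 'b' 5→0 → fail=5;  out ∅∪∅=∅
  n7('baa'): parent n6 fail=0; on 'a' 0 → fail=0;  out ∅∪∅=∅
  n4('dbbd'): parent n3 fail=5; on 'd' 5 → fail=9;  out {0}∪{2}={0,2}
  n8('baae'): parent n7 fail=0; on 'e' 0 → fail=0;  out {1}∪∅={1}

Scan:
i=0 'b': node 0→5
i=1 'a': node 5→6
i=2 'a': node 6→7
i=3 'e': node 7→8  → match P1@[0:3]
i=4 'd': node 8→1 (via fail)
i=5 'b': node 1→2
i=6 'b': node 2→3
i=7 'd': node 3→4  → match P0@[4:7],P2@[6:7]
i=8 'd': node 4→1 (via fail)
i=9 'b': node 1→2
i=10 'b': node 2→3
i=11 'd': node 3→4  → match P0@[8:11],P2@[10:11]
i=12 'e': node 4→0 (via fail)
i=13 'b': node 0→5
i=14 'a': node 5→6
i=15 'a': node 6→7
i=16 'e': node 7→8  → match P1@[13:16]
i=17 'd': node 8→1 (via fail)
i=18 'b': node 1→2
i=19 'b': node 2→3
i=20 'd': node 3→4  → match P0@[17:20],P2@[19:20]
i=21 'd': node 4→1 (via fail)
i=22 'b': node 1→2
i=23 'b': node 2→3
i=24 'd': node 3→4  → match P0@[21:24],P2@[23:24]
i=25 'e': node 4→0 (via fail)
i=26 'a': node 0→0
i=27 'b': node 0→5
i=28 'd': node 5→9  → match P2@[27:28]
i=29 'b': node 9→2 (via fail)
i=30 'b': node 2→3
i=31 'd': node 3→4  → match P0@[28:31],P2@[30:31]
i=32 'b': node 4→2 (via fail)
i=33 'd': node 2→9 (via fail)  → match P2@[32:33]
i=34 'b': node 9→2 (via fail)
i=35 'b': node 2→3
i=36 'd': node 3→4  → match P0@[33:36],P2@[35:36]
i=37 'b': node 4→2 (via fail)
i=38 'a': node 2→6 (via fail)
i=39 'a': node 6→7
i=40 'e': node 7→8  → match P1@[37:40]
i=41 'c': node 8→0 (via fail)
i=42 'b': node 0→5
i=43 'c': node 5→0 (via fail)
i=44 'e': node 0→0
i=45 'e': node 0→0
i=46 'b': node 0→5
i=47 'd': node 5→9  → match P2@[46:47]
i=48 'a': node 9→0 (via fail)
i=49 'd': node 0→1
i=50 'd': node 1→1 (via fail)
i=51 'b': node 1→2
i=52 'b': node 2→3
i=53 'd': node 3→4  → match P0@[50:53],P2@[52:53]
i=54 'b': node 4→2 (via fail)
i=55 'b': node 2→3
i=56 'd': node 3→4  → match P0@[53:56],P2@[55:56]
i=57 'd': node 4→1 (via fail)
i=58 'c': node 1→0 (via fail)
i=59 'e': node 0→0
i=60 'b': node 0→5
i=61 'd': node 5→9  → match P2@[60:61]
i=62 'a': node 9→0 (via fail)
i=63 'c': node 0→0
i=64 'b': node 0→5
i=65 'a': node 5→6
i=66 'a': node 6→7
i=67 'e': node 7→8  → match P1@[64:67]
i=68 'b': node 8→5 (via fail)
i=69 'a': node 5→6
i=70 'a': node 6→7
i=71 'e': node 7→8  → match P1@[68:71]
i=72 'b': node 8→5 (via fail)
i=73 'c': node 5→0 (via fail)
i=74 'e': node 0→0
i=75 'b': node 0→5
i=76 'a': node 5→6
i=77 'a': node 6→7

All matches (sorted): [[3,1],[7,0],[7,2],[11,0],[11,2],[16,1],[20,0],[20,2],[24,0],[24,2],[28,2],[31,0],[31,2],[33,2],[36,0],[36,2],[40,1],[47,2],[53,0],[53,2],[56,0],[56,2],[61,2],[67,1],[71,1]]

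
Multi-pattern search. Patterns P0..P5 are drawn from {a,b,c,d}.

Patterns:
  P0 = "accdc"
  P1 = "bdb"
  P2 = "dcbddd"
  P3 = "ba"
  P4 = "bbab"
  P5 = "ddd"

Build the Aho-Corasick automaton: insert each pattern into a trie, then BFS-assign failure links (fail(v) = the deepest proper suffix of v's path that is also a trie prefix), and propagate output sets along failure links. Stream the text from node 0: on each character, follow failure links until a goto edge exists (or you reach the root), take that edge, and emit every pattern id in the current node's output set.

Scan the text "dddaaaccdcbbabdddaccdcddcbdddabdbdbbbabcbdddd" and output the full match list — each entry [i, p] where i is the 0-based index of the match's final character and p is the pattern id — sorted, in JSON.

Build automaton:
Trie (insert patterns):
  0='ε' goto a→1 b→6 d→9
  1='a' goto c→2
  2='ac' goto c→3
  3='acc' goto d→4
  4='accd' goto c→5
  5='accdc' goto ·  ←P0
  6='b' goto a→15 b→16 d→7
  7='bd' goto b→8
  8='bdb' goto ·  ←P1
  9='d' goto c→10 d→19
  10='dc' goto b→11
  11='dcb' goto d→12
  12='dcbd' goto d→13
  13='dcbdd' goto d→14
  14='dcbddd' goto ·  ←P2
  15='ba' goto ·  ←P3
  16='bb' goto a→17
  17='bba' goto b→18
  18='bbab' goto ·  ←P4
  19='dd' goto d→20
  20='ddd' goto ·  ←P5

BFS fail/out derivation:
  n1('a'): parent n0 fail=0; on 'a' 0 → fail=0;  out ∅∪∅=∅
  n6('b'): parent n0 fail=0; on 'b' 0 → fail=0;  out ∅∪∅=∅
  n9('d'): parent n0 fail=0; on 'd' 0 → fail=0;  out ∅∪∅=∅
  n2('ac'): parent n1 fail=0; on 'c' 0 → fail=0;  out ∅∪∅=∅
  n7('bd'): parent n6 fail=0; on 'd' 0 → fail=9;  out ∅∪∅=∅
  n10('dc'): parent n9 fail=0; on 'c' 0 → fail=0;  out ∅∪∅=∅
  n15('ba'): parent n6 fail=0; on 'a' 0 → fail=1;  out {3}∪∅={3}
  n16('bb'): parent n6 fail=0; on 'b' 0 → fail=6;  out ∅∪∅=∅
  n19('dd'): parent n9 fail=0; on 'd' 0 → fail=9;  out ∅∪∅=∅
  n3('acc'): parent n2 fail=0; on 'c' 0 → fail=0;  out ∅∪∅=∅
  n8('bdb'): parent n7 fail=9; on 'b' 9→0 → fail=6;  out {1}∪∅={1}
  n11('dcb'): parent n10 fail=0; on 'b' 0 → fail=6;  out ∅∪∅=∅
  n17('bba'): parent n16 fail=6; on 'a' 6 → fail=15;  out ∅∪{3}={3}
  n20('ddd'): parent n19 fail=9; on 'd' 9 → fail=19;  out {5}∪∅={5}
  n4('accd'): parent n3 fail=0; on 'd' 0 → fail=9;  out ∅∪∅=∅
  n12('dcbd'): parent n11 fail=6; on 'd' 6 → fail=7;  out ∅∪∅=∅
  n18('bbab'): parent n17 fail=15; on 'b' 15→1→0 → fail=6;  out {4}∪∅={4}
  n5('accdc'): parent n4 fail=9; on 'c' 9 → fail=10;  out {0}∪∅={0}
  n13('dcbdd'): parent n12 fail=7; on 'd' 7→9 → fail=19;  out ∅∪∅=∅
  n14('dcbddd'): parent n13 fail=19; on 'd' 19 → fail=20;  out {2}∪{5}={2,5}

Run:
i=0 'd': node 0→9
i=1 'd': node 9→19
i=2 'd': node 19→20  ** P5@[0:2]
i=3 'a': node 20→1 (via fail)
i=4 'a': node 1→1 (via fail)
i=5 'a': node 1→1 (via fail)
i=6 'c': node 1→2
i=7 'c': node 2→3
i=8 'd': node 3→4
i=9 'c': node 4→5  ** P0@[5:9]
i=10 'b': node 5→11 (via fail)
i=11 'b': node 11→16 (via fail)
i=12 'a': node 16→17  ** P3@[11:12]
i=13 'b': node 17→18  ** P4@[10:13]
i=14 'd': node 18→7 (via fail)
i=15 'd': node 7→19 (via fail)
i=16 'd': node 19→20  ** P5@[14:16]
i=17 'a': node 20→1 (via fail)
i=18 'c': node 1→2
i=19 'c': node 2→3
i=20 'd': node 3→4
i=21 'c': node 4→5  ** P0@[17:21]
i=22 'd': node 5→9 (via fail)
i=23 'd': node 9→19
i=24 'c': node 19→10 (via fail)
i=25 'b': node 10→11
i=26 'd': node 11→12
i=27 'd': node 12→13
i=28 'd': node 13→14  ** P2@[23:28],P5@[26:28]
i=29 'a': node 14→1 (via fail)
i=30 'b': node 1→6 (via fail)
i=31 'd': node 6→7
i=32 'b': node 7→8  ** P1@[30:32]
i=33 'd': node 8→7 (via fail)
i=34 'b': node 7→8  ** P1@[32:34]
i=35 'b': node 8→16 (via fail)
i=36 'b': node 16→16 (via fail)
i=37 'a': node 16→17  ** P3@[36:37]
i=38 'b': node 17→18  ** P4@[35:38]
i=39 'c': node 18→0 (via fail)
i=40 'b': node 0→6
i=41 'd': node 6→7
i=42 'd': node 7→19 (via fail)
i=43 'd': node 19→20  ** P5@[41:43]
i=44 'd': node 20→20 (via fail)  ** P5@[42:44]

Matches: [[2,5],[9,0],[12,3],[13,4],[16,5],[21,0],[28,2],[28,5],[32,1],[34,1],[37,3],[38,4],[43,5],[44,5]]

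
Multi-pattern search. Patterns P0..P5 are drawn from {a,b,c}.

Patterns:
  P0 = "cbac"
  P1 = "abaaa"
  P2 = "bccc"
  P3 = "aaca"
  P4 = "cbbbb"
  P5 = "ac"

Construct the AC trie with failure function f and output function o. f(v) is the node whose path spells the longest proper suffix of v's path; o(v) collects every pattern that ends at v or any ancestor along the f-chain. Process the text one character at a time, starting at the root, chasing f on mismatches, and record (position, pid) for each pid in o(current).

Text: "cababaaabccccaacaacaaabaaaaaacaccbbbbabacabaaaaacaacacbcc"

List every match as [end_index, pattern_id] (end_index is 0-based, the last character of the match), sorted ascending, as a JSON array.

Construct AC machine:
Trie nodes:
  0='ε' goto a→5 b→10 c→1
  1='c' goto b→2
  2='cb' goto a→3 b→17
  3='cba' goto c→4
  4='cbac' goto ·  ←P0
  5='a' goto a→14 b→6 c→20
  6='ab' goto a→7
  7='aba' goto a→8
  8='abaa' goto a→9
  9='abaaa' goto ·  ←P1
  10='b' goto c→11
  11='bc' goto c→12
  12='bcc' goto c→13
  13='bccc' goto ·  ←P2
  14='aa' goto c→15
  15='aac' goto a→16
  16='aaca' goto ·  ←P3
  17='cbb' goto b→18
  18='cbbb' goto b→19
  19='cbbbb' goto ·  ←P4
  20='ac' goto ·  ←P5

Failure links (BFS by depth):
  n1('c'): parent n0 fail=0; on 'c' 0 → fail=0;  out ∅∪∅=∅
  n5('a'): parent n0 fail=0; on 'a' 0 → fail=0;  out ∅∪∅=∅
  n10('b'): parent n0 fail=0; on 'b' 0 → fail=0;  out ∅∪∅=∅
  n2('cb'): parent n1 fail=0; on 'b' 0 → fail=10;  out ∅∪∅=∅
  n6('ab'): parent n5 fail=0; on 'b' 0 → fail=10;  out ∅∪∅=∅
  n11('bc'): parent n10 fail=0; on 'c' 0 → fail=1;  out ∅∪∅=∅
  n14('aa'): parent n5 fail=0; on 'a' 0 → fail=5;  out ∅∪∅=∅
  n20('ac'): parent n5 fail=0; on 'c' 0 → fail=1;  out {5}∪∅={5}
  n3('cba'): parent n2 fail=10; on 'a' 10→0 → fail=5;  out ∅∪∅=∅
  n7('aba'): parent n6 fail=10; on 'a' 10→0 → fail=5;  out ∅∪∅=∅
  n12('bcc'): parent n11 fail=1; on 'c' 1→0 → fail=1;  out ∅∪∅=∅
  n15('aac'): parent n14 fail=5; on 'c' 5 → fail=20;  out ∅∪{5}={5}
  n17('cbb'): parent n2 fail=10; on 'b' 10→0 → fail=10;  out ∅∪∅=∅
  n4('cbac'): parent n3 fail=5; on 'c' 5 → fail=20;  out {0}∪{5}={0,5}
  n8('abaa'): parent n7 fail=5; on 'a' 5 → fail=14;  out ∅∪∅=∅
  n13('bccc'): parent n12 fail=1; on 'c' 1→0 → fail=1;  out {2}∪∅={2}
  n16('aaca'): parent n15 fail=20; on 'a' 20→1→0 → fail=5;  out {3}∪∅={3}
  n18('cbbb'): parent n17 fail=10; on 'b' 10→0 → fail=10;  out ∅∪∅=∅
  n9('abaaa'): parent n8 fail=14; on 'a' 14→5 → fail=14;  out {1}∪∅={1}
  n19('cbbbb'): parent n18 fail=10; on 'b' 10→0 → fail=10;  out {4}∪∅={4}

Run:
pos 0 'c': at 1
pos 1 'a': at 5 (via fail)
pos 2 'b': at 6
pos 3 'a': at 7
pos 4 'b': at 6 (via fail)
pos 5 'a': at 7
pos 6 'a': at 8
pos 7 'a': at 9  → match P1@[3:7]
pos 8 'b': at 6 (via fail)
pos 9 'c': at 11 (via fail)
pos 10 'c': at 12
pos 11 'c': at 13  → match P2@[8:11]
pos 12 'c': at 1 (via fail)
pos 13 'a': at 5 (via fail)
pos 14 'a': at 14
pos 15 'c': at 15  → match P5@[14:15]
pos 16 'a': at 16  → match P3@[13:16]
pos 17 'a': at 14 (via fail)
pos 18 'c': at 15  → match P5@[17:18]
pos 19 'a': at 16  → match P3@[16:19]
pos 20 'a': at 14 (via fail)
pos 21 'a': at 14 (via fail)
pos 22 'b': at 6 (via fail)
pos 23 'a': at 7
pos 24 'a': at 8
pos 25 'a': at 9  → match P1@[21:25]
pos 26 'a': at 14 (via fail)
pos 27 'a': at 14 (via fail)
pos 28 'a': at 14 (via fail)
pos 29 'c': at 15  → match P5@[28:29]
pos 30 'a': at 16  → match P3@[27:30]
pos 31 'c': at 20 (via fail)  → match P5@[30:31]
pos 32 'c': at 1 (via fail)
pos 33 'b': at 2
pos 34 'b': at 17
pos 35 'b': at 18
pos 36 'b': at 19  → match P4@[32:36]
pos 37 'a': at 5 (via fail)
pos 38 'b': at 6
pos 39 'a': at 7
pos 40 'c': at 20 (via fail)  → match P5@[39:40]
pos 41 'a': at 5 (via fail)
pos 42 'b': at 6
pos 43 'a': at 7
pos 44 'a': at 8
pos 45 'a': at 9  → match P1@[41:45]
pos 46 'a': at 14 (via fail)
pos 47 'a': at 14 (via fail)
pos 48 'c': at 15  → match P5@[47:48]
pos 49 'a': at 16  → match P3@[46:49]
pos 50 'a': at 14 (via fail)
pos 51 'c': at 15  → match P5@[50:51]
pos 52 'a': at 16  → match P3@[49:52]
pos 53 'c': at 20 (via fail)  → match P5@[52:53]
pos 54 'b': at 2 (via fail)
pos 55 'c': at 11 (via fail)
pos 56 'c': at 12

All matches (sorted): [[7,1],[11,2],[15,5],[16,3],[18,5],[19,3],[25,1],[29,5],[30,3],[31,5],[36,4],[40,5],[45,1],[48,5],[49,3],[51,5],[52,3],[53,5]]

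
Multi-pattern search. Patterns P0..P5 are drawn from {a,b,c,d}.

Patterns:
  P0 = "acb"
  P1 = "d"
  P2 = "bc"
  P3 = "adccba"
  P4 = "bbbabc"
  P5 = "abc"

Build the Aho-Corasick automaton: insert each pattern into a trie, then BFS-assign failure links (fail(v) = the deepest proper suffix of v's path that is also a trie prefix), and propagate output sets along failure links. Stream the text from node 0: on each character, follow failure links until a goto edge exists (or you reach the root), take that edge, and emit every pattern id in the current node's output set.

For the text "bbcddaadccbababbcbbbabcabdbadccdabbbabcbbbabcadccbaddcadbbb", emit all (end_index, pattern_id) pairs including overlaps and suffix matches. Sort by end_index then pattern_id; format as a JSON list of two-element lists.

Build:
Trie nodes:
  n0 'ε': a→1 b→5 d→4
  n1 'a': b→17 c→2 d→7
  n2 'ac': b→3
  n3 'acb': ·  [P0 ends]
  n4 'd': ·  [P1 ends]
  n5 'b': b→12 c→6
  n6 'bc': ·  [P2 ends]
  n7 'ad': c→8
  n8 'adc': c→9
  n9 'adcc': b→10
  n10 'adccb': a→11
  n11 'adccba': ·  [P3 ends]
  n12 'bb': b→13
  n13 'bbb': a→14
  n14 'bbba': b→15
  n15 'bbbab': c→16
  n16 'bbbabc': ·  [P4 ends]
  n17 'ab': c→18
  n18 'abc': ·  [P5 ends]

BFS fail/out derivation:
  n1('a'): parent n0 fail=0; on 'a' 0 → fail=0;  out ∅∪∅=∅
  n4('d'): parent n0 fail=0; on 'd' 0 → fail=0;  out {1}∪∅={1}
  n5('b'): parent n0 fail=0; on 'b' 0 → fail=0;  out ∅∪∅=∅
  n2('ac'): parent n1 fail=0; on 'c' 0 → fail=0;  out ∅∪∅=∅
  n6('bc'): parent n5 fail=0; on 'c' 0 → fail=0;  out {2}∪∅={2}
  n7('ad'): parent n1 fail=0; on 'd' 0 → fail=4;  out ∅∪{1}={1}
  n12('bb'): parent n5 fail=0; on 'b' 0 → fail=5;  out ∅∪∅=∅
  n17('ab'): parent n1 fail=0; on 'b' 0 → fail=5;  out ∅∪∅=∅
  n3('acb'): parent n2 fail=0; on 'b' 0 → fail=5;  out {0}∪∅={0}
  n8('adc'): parent n7 fail=4; on 'c' 4→0 → fail=0;  out ∅∪∅=∅
  n13('bbb'): parent n12 fail=5; on 'b' 5 → fail=12;  out ∅∪∅=∅
  n18('abc'): parent n17 fail=5; on 'c' 5 → fail=6;  out {5}∪{2}={2,5}
  n9('adcc'): parent n8 fail=0; on 'c' 0 → fail=0;  out ∅∪∅=∅
  n14('bbba'): parent n13 fail=12; on 'a' 12→5→0 → fail=1;  out ∅∪∅=∅
  n10('adccb'): parent n9 fail=0; on 'b' 0 → fail=5;  out ∅∪∅=∅
  n15('bbbab'): parent n14 fail=1; on 'b' 1 → fail=17;  out ∅∪∅=∅
  n11('adccba'): parent n10 fail=5; on 'a' 5→0 → fail=1;  out {3}∪∅={3}
  n16('bbbabc'): parent n15 fail=17; on 'c' 17 → fail=18;  out {4}∪{2,5}={2,4,5}

Scan:
[0] read 'b'  n0⇒n5
[1] read 'b'  n5⇒n12
[2] read 'c'  n12⇒n6 ·f  ** P2@[1:2]
[3] read 'd'  n6⇒n4 ·f  ** P1@[3:3]
[4] read 'd'  n4⇒n4 ·f  ** P1@[4:4]
[5] read 'a'  n4⇒n1 ·f
[6] read 'a'  n1⇒n1 ·f
[7] read 'd'  n1⇒n7  ** P1@[7:7]
[8] read 'c'  n7⇒n8
[9] read 'c'  n8⇒n9
[10] read 'b'  n9⇒n10
[11] read 'a'  n10⇒n11  ** P3@[6:11]
[12] read 'b'  n11⇒n17 ·f
[13] read 'a'  n17⇒n1 ·f
[14] read 'b'  n1⇒n17
[15] read 'b'  n17⇒n12 ·f
[16] read 'c'  n12⇒n6 ·f  ** P2@[15:16]
[17] read 'b'  n6⇒n5 ·f
[18] read 'b'  n5⇒n12
[19] read 'b'  n12⇒n13
[20] read 'a'  n13⇒n14
[21] read 'b'  n14⇒n15
[22] read 'c'  n15⇒n16  ** P2@[21:22],P4@[17:22],P5@[20:22]
[23] read 'a'  n16⇒n1 ·f
[24] read 'b'  n1⇒n17
[25] read 'd'  n17⇒n4 ·f  ** P1@[25:25]
[26] read 'b'  n4⇒n5 ·f
[27] read 'a'  n5⇒n1 ·f
[28] read 'd'  n1⇒n7  ** P1@[28:28]
[29] read 'c'  n7⇒n8
[30] read 'c'  n8⇒n9
[31] read 'd'  n9⇒n4 ·f  ** P1@[31:31]
[32] read 'a'  n4⇒n1 ·f
[33] read 'b'  n1⇒n17
[34] read 'b'  n17⇒n12 ·f
[35] read 'b'  n12⇒n13
[36] read 'a'  n13⇒n14
[37] read 'b'  n14⇒n15
[38] read 'c'  n15⇒n16  ** P2@[37:38],P4@[33:38],P5@[36:38]
[39] read 'b'  n16⇒n5 ·f
[40] read 'b'  n5⇒n12
[41] read 'b'  n12⇒n13
[42] read 'a'  n13⇒n14
[43] read 'b'  n14⇒n15
[44] read 'c'  n15⇒n16  ** P2@[43:44],P4@[39:44],P5@[42:44]
[45] read 'a'  n16⇒n1 ·f
[46] read 'd'  n1⇒n7  ** P1@[46:46]
[47] read 'c'  n7⇒n8
[48] read 'c'  n8⇒n9
[49] read 'b'  n9⇒n10
[50] read 'a'  n10⇒n11  ** P3@[45:50]
[51] read 'd'  n11⇒n7 ·f  ** P1@[51:51]
[52] read 'd'  n7⇒n4 ·f  ** P1@[52:52]
[53] read 'c'  n4⇒n0 ·f
[54] read 'a'  n0⇒n1
[55] read 'd'  n1⇒n7  ** P1@[55:55]
[56] read 'b'  n7⇒n5 ·f
[57] read 'b'  n5⇒n12
[58] read 'b'  n12⇒n13

Matches: [[2,2],[3,1],[4,1],[7,1],[11,3],[16,2],[22,2],[22,4],[22,5],[25,1],[28,1],[31,1],[38,2],[38,4],[38,5],[44,2],[44,4],[44,5],[46,1],[50,3],[51,1],[52,1],[55,1]]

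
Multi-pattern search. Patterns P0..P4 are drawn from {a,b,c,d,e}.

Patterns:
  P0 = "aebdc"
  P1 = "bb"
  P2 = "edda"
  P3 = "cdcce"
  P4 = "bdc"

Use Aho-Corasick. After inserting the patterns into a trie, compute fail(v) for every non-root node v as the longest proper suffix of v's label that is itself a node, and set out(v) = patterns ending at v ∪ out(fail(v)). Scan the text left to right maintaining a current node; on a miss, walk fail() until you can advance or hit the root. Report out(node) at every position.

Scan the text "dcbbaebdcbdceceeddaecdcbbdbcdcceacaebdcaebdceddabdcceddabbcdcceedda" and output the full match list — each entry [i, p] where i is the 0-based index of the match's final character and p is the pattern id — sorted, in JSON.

Build automaton:
Trie (insert patterns):
  0='ε' goto a→1 b→6 c→12 e→8
  1='a' goto e→2
  2='ae' goto b→3
  3='aeb' goto d→4
  4='aebd' goto c→5
  5='aebdc' goto ·  [P0 ends]
  6='b' goto b→7 d→17
  7='bb' goto ·  [P1 ends]
  8='e' goto d→9
  9='ed' goto d→10
  10='edd' goto a→11
  11='edda' goto ·  [P2 ends]
  12='c' goto d→13
  13='cd' goto c→14
  14='cdc' goto c→15
  15='cdcc' goto e→16
  16='cdcce' goto ·  [P3 ends]
  17='bd' goto c→18
  18='bdc' goto ·  [P4 ends]

BFS fail/out derivation:
  fail(1) 'a': from fail(0)=0 chase 'a': 0 ⇒ 0;  out=∅∪out(0)=∅
  fail(6) 'b': from fail(0)=0 chase 'b': 0 ⇒ 0;  out=∅∪out(0)=∅
  fail(8) 'e': from fail(0)=0 chase 'e': 0 ⇒ 0;  out=∅∪out(0)=∅
  fail(12) 'c': from fail(0)=0 chase 'c': 0 ⇒ 0;  out=∅∪out(0)=∅
  fail(2) 'ae': from fail(1)=0 chase 'e': 0 ⇒ 8;  out=∅∪out(8)=∅
  fail(7) 'bb': from fail(6)=0 chase 'b': 0 ⇒ 6;  out={1}∪out(6)={1}
  fail(9) 'ed': from fail(8)=0 chase 'd': 0 ⇒ 0;  out=∅∪out(0)=∅
  fail(13) 'cd': from fail(12)=0 chase 'd': 0 ⇒ 0;  out=∅∪out(0)=∅
  fail(17) 'bd': from fail(6)=0 chase 'd': 0 ⇒ 0;  out=∅∪out(0)=∅
  fail(3) 'aeb': from fail(2)=8 chase 'b': 8→0 ⇒ 6;  out=∅∪out(6)=∅
  fail(10) 'edd': from fail(9)=0 chase 'd': 0 ⇒ 0;  out=∅∪out(0)=∅
  fail(14) 'cdc': from fail(13)=0 chase 'c': 0 ⇒ 12;  out=∅∪out(12)=∅
  fail(18) 'bdc': from fail(17)=0 chase 'c': 0 ⇒ 12;  out={4}∪out(12)={4}
  fail(4) 'aebd': from fail(3)=6 chase 'd': 6 ⇒ 17;  out=∅∪out(17)=∅
  fail(11) 'edda': from fail(10)=0 chase 'a': 0 ⇒ 1;  out={2}∪out(1)={2}
  fail(15) 'cdcc': from fail(14)=12 chase 'c': 12→0 ⇒ 12;  out=∅∪out(12)=∅
  fail(5) 'aebdc': from fail(4)=17 chase 'c': 17 ⇒ 18;  out={0}∪out(18)={0,4}
  fail(16) 'cdcce': from fail(15)=12 chase 'e': 12→0 ⇒ 8;  out={3}∪out(8)={3}

Scan:
pos 0 'd': at 0
pos 1 'c': at 12
pos 2 'b': at 6 (fail-walked)
pos 3 'b': at 7  emit P1@[2:3]
pos 4 'a': at 1 (fail-walked)
pos 5 'e': at 2
pos 6 'b': at 3
pos 7 'd': at 4
pos 8 'c': at 5  emit P0@[4:8],P4@[6:8]
pos 9 'b': at 6 (fail-walked)
pos 10 'd': at 17
pos 11 'c': at 18  emit P4@[9:11]
pos 12 'e': at 8 (fail-walked)
pos 13 'c': at 12 (fail-walked)
pos 14 'e': at 8 (fail-walked)
pos 15 'e': at 8 (fail-walked)
pos 16 'd': at 9
pos 17 'd': at 10
pos 18 'a': at 11  emit P2@[15:18]
pos 19 'e': at 2 (fail-walked)
pos 20 'c': at 12 (fail-walked)
pos 21 'd': at 13
pos 22 'c': at 14
pos 23 'b': at 6 (fail-walked)
pos 24 'b': at 7  emit P1@[23:24]
pos 25 'd': at 17 (fail-walked)
pos 26 'b': at 6 (fail-walked)
pos 27 'c': at 12 (fail-walked)
pos 28 'd': at 13
pos 29 'c': at 14
pos 30 'c': at 15
pos 31 'e': at 16  emit P3@[27:31]
pos 32 'a': at 1 (fail-walked)
pos 33 'c': at 12 (fail-walked)
pos 34 'a': at 1 (fail-walked)
pos 35 'e': at 2
pos 36 'b': at 3
pos 37 'd': at 4
pos 38 'c': at 5  emit P0@[34:38],P4@[36:38]
pos 39 'a': at 1 (fail-walked)
pos 40 'e': at 2
pos 41 'b': at 3
pos 42 'd': at 4
pos 43 'c': at 5  emit P0@[39:43],P4@[41:43]
pos 44 'e': at 8 (fail-walked)
pos 45 'd': at 9
pos 46 'd': at 10
pos 47 'a': at 11  emit P2@[44:47]
pos 48 'b': at 6 (fail-walked)
pos 49 'd': at 17
pos 50 'c': at 18  emit P4@[48:50]
pos 51 'c': at 12 (fail-walked)
pos 52 'e': at 8 (fail-walked)
pos 53 'd': at 9
pos 54 'd': at 10
pos 55 'a': at 11  emit P2@[52:55]
pos 56 'b': at 6 (fail-walked)
pos 57 'b': at 7  emit P1@[56:57]
pos 58 'c': at 12 (fail-walked)
pos 59 'd': at 13
pos 60 'c': at 14
pos 61 'c': at 15
pos 62 'e': at 16  emit P3@[58:62]
pos 63 'e': at 8 (fail-walked)
pos 64 'd': at 9
pos 65 'd': at 10
pos 66 'a': at 11  emit P2@[63:66]

All matches (sorted): [[3,1],[8,0],[8,4],[11,4],[18,2],[24,1],[31,3],[38,0],[38,4],[43,0],[43,4],[47,2],[50,4],[55,2],[57,1],[62,3],[66,2]]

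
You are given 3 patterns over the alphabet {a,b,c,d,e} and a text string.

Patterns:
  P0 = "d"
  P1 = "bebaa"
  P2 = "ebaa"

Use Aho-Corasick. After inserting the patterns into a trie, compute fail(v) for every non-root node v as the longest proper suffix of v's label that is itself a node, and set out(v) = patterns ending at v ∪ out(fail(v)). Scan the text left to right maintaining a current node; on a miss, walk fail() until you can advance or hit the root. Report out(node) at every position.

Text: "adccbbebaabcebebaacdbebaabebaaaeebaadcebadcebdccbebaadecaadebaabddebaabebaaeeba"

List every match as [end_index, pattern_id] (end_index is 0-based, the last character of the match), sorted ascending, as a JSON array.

Construct AC machine:
Trie nodes:
  0='ε' goto b→2 d→1 e→7
  1='d' goto ·  [P0 ends]
  2='b' goto e→3
  3='be' goto b→4
  4='beb' goto a→5
  5='beba' goto a→6
  6='bebaa' goto ·  [P1 ends]
  7='e' goto b→8
  8='eb' goto a→9
  9='eba' goto a→10
  10='ebaa' goto ·  [P2 ends]

BFS fail/out derivation:
  fail(1) 'd': from fail(0)=0 chase 'd': 0 ⇒ 0;  out={0}∪out(0)={0}
  fail(2) 'b': from fail(0)=0 chase 'b': 0 ⇒ 0;  out=∅∪out(0)=∅
  fail(7) 'e': from fail(0)=0 chase 'e': 0 ⇒ 0;  out=∅∪out(0)=∅
  fail(3) 'be': from fail(2)=0 chase 'e': 0 ⇒ 7;  out=∅∪out(7)=∅
  fail(8) 'eb': from fail(7)=0 chase 'b': 0 ⇒ 2;  out=∅∪out(2)=∅
  fail(4) 'beb': from fail(3)=7 chase 'b': 7 ⇒ 8;  out=∅∪out(8)=∅
  fail(9) 'eba': from fail(8)=2 chase 'a': 2→0 ⇒ 0;  out=∅∪out(0)=∅
  fail(5) 'beba': from fail(4)=8 chase 'a': 8 ⇒ 9;  out=∅∪out(9)=∅
  fail(10) 'ebaa': from fail(9)=0 chase 'a': 0 ⇒ 0;  out={2}∪out(0)={2}
  fail(6) 'bebaa': from fail(5)=9 chase 'a': 9 ⇒ 10;  out={1}∪out(10)={1,2}

Text stream:
i=0 'a': node 0→0
i=1 'd': node 0→1  emit P0@[1:1]
i=2 'c': node 1→0 (via fail)
i=3 'c': node 0→0
i=4 'b': node 0→2
i=5 'b': node 2→2 (via fail)
i=6 'e': node 2→3
i=7 'b': node 3→4
i=8 'a': node 4→5
i=9 'a': node 5→6  emit P1@[5:9],P2@[6:9]
i=10 'b': node 6→2 (via fail)
i=11 'c': node 2→0 (via fail)
i=12 'e': node 0→7
i=13 'b': node 7→8
i=14 'e': node 8→3 (via fail)
i=15 'b': node 3→4
i=16 'a': node 4→5
i=17 'a': node 5→6  emit P1@[13:17],P2@[14:17]
i=18 'c': node 6→0 (via fail)
i=19 'd': node 0→1  emit P0@[19:19]
i=20 'b': node 1→2 (via fail)
i=21 'e': node 2→3
i=22 'b': node 3→4
i=23 'a': node 4→5
i=24 'a': node 5→6  emit P1@[20:24],P2@[21:24]
i=25 'b': node 6→2 (via fail)
i=26 'e': node 2→3
i=27 'b': node 3→4
i=28 'a': node 4→5
i=29 'a': node 5→6  emit P1@[25:29],P2@[26:29]
i=30 'a': node 6→0 (via fail)
i=31 'e': node 0→7
i=32 'e': node 7→7 (via fail)
i=33 'b': node 7→8
i=34 'a': node 8→9
i=35 'a': node 9→10  emit P2@[32:35]
i=36 'd': node 10→1 (via fail)  emit P0@[36:36]
i=37 'c': node 1→0 (via fail)
i=38 'e': node 0→7
i=39 'b': node 7→8
i=40 'a': node 8→9
i=41 'd': node 9→1 (via fail)  emit P0@[41:41]
i=42 'c': node 1→0 (via fail)
i=43 'e': node 0→7
i=44 'b': node 7→8
i=45 'd': node 8→1 (via fail)  emit P0@[45:45]
i=46 'c': node 1→0 (via fail)
i=47 'c': node 0→0
i=48 'b': node 0→2
i=49 'e': node 2→3
i=50 'b': node 3→4
i=51 'a': node 4→5
i=52 'a': node 5→6  emit P1@[48:52],P2@[49:52]
i=53 'd': node 6→1 (via fail)  emit P0@[53:53]
i=54 'e': node 1→7 (via fail)
i=55 'c': node 7→0 (via fail)
i=56 'a': node 0→0
i=57 'a': node 0→0
i=58 'd': node 0→1  emit P0@[58:58]
i=59 'e': node 1→7 (via fail)
i=60 'b': node 7→8
i=61 'a': node 8→9
i=62 'a': node 9→10  emit P2@[59:62]
i=63 'b': node 10→2 (via fail)
i=64 'd': node 2→1 (via fail)  emit P0@[64:64]
i=65 'd': node 1→1 (via fail)  emit P0@[65:65]
i=66 'e': node 1→7 (via fail)
i=67 'b': node 7→8
i=68 'a': node 8→9
i=69 'a': node 9→10  emit P2@[66:69]
i=70 'b': node 10→2 (via fail)
i=71 'e': node 2→3
i=72 'b': node 3→4
i=73 'a': node 4→5
i=74 'a': node 5→6  emit P1@[70:74],P2@[71:74]
i=75 'e': node 6→7 (via fail)
i=76 'e': node 7→7 (via fail)
i=77 'b': node 7→8
i=78 'a': node 8→9

Result: [[1,0],[9,1],[9,2],[17,1],[17,2],[19,0],[24,1],[24,2],[29,1],[29,2],[35,2],[36,0],[41,0],[45,0],[52,1],[52,2],[53,0],[58,0],[62,2],[64,0],[65,0],[69,2],[74,1],[74,2]]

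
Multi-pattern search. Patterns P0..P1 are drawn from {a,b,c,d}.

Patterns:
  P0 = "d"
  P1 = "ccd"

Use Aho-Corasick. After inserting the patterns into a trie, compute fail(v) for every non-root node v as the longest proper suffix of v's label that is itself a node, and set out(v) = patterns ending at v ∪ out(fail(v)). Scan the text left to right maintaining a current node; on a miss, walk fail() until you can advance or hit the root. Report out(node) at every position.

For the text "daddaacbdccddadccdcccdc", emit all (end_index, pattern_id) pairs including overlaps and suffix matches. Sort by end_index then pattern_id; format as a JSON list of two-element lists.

Build:
Trie (insert patterns):
  0='ε' goto c→2 d→1
  1='d' goto ·  [P0 ends]
  2='c' goto c→3
  3='cc' goto d→4
  4='ccd' goto ·  [P1 ends]

Failure links (BFS by depth):
  n1('d'): parent n0 fail=0; on 'd' 0 → fail=0;  out {0}∪∅={0}
  n2('c'): parent n0 fail=0; on 'c' 0 → fail=0;  out ∅∪∅=∅
  n3('cc'): parent n2 fail=0; on 'c' 0 → fail=2;  out ∅∪∅=∅
  n4('ccd'): parent n3 fail=2; on 'd' 2→0 → fail=1;  out {1}∪{0}={0,1}

Scan:
i=0 'd': node 0→1  → match P0@[0:0]
i=1 'a': node 1→0 ·f
i=2 'd': node 0→1  → match P0@[2:2]
i=3 'd': node 1→1 ·f  → match P0@[3:3]
i=4 'a': node 1→0 ·f
i=5 'a': node 0→0
i=6 'c': node 0→2
i=7 'b': node 2→0 ·f
i=8 'd': node 0→1  → match P0@[8:8]
i=9 'c': node 1→2 ·f
i=10 'c': node 2→3
i=11 'd': node 3→4  → match P0@[11:11],P1@[9:11]
i=12 'd': node 4→1 ·f  → match P0@[12:12]
i=13 'a': node 1→0 ·f
i=14 'd': node 0→1  → match P0@[14:14]
i=15 'c': node 1→2 ·f
i=16 'c': node 2→3
i=17 'd': node 3→4  → match P0@[17:17],P1@[15:17]
i=18 'c': node 4→2 ·f
i=19 'c': node 2→3
i=20 'c': node 3→3 ·f
i=21 'd': node 3→4  → match P0@[21:21],P1@[19:21]
i=22 'c': node 4→2 ·f

Result: [[0,0],[2,0],[3,0],[8,0],[11,0],[11,1],[12,0],[14,0],[17,0],[17,1],[21,0],[21,1]]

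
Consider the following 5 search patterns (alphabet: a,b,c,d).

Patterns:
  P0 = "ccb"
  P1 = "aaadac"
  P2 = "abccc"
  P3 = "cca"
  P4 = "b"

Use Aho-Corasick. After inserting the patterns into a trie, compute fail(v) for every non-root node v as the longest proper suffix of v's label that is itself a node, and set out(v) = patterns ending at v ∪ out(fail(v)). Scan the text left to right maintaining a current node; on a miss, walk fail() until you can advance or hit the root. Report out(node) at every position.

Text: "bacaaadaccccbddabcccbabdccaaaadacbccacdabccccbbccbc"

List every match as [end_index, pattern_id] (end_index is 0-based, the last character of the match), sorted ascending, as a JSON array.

Build automaton:
Trie (insert patterns):
  0='ε' goto a→4 b→15 c→1
  1='c' goto c→2
  2='cc' goto a→14 b→3
  3='ccb' goto ·  ←P0
  4='a' goto a→5 b→10
  5='aa' goto a→6
  6='aaa' goto d→7
  7='aaad' goto a→8
  8='aaada' goto c→9
  9='aaadac' goto ·  ←P1
  10='ab' goto c→11
  11='abc' goto c→12
  12='abcc' goto c→13
  13='abccc' goto ·  ←P2
  14='cca' goto ·  ←P3
  15='b' goto ·  ←P4

Failure links (BFS by depth):
  n1('c'): parent n0 fail=0; on 'c' 0 → fail=0;  out ∅∪∅=∅
  n4('a'): parent n0 fail=0; on 'a' 0 → fail=0;  out ∅∪∅=∅
  n15('b'): parent n0 fail=0; on 'b' 0 → fail=0;  out {4}∪∅={4}
  n2('cc'): parent n1 fail=0; on 'c' 0 → fail=1;  out ∅∪∅=∅
  n5('aa'): parent n4 fail=0; on 'a' 0 → fail=4;  out ∅∪∅=∅
  n10('ab'): parent n4 fail=0; on 'b' 0 → fail=15;  out ∅∪{4}={4}
  n3('ccb'): parent n2 fail=1; on 'b' 1→0 → fail=15;  out {0}∪{4}={0,4}
  n6('aaa'): parent n5 fail=4; on 'a' 4 → fail=5;  out ∅∪∅=∅
  n11('abc'): parent n10 fail=15; on 'c' 15→0 → fail=1;  out ∅∪∅=∅
  n14('cca'): parent n2 fail=1; on 'a' 1→0 → fail=4;  out {3}∪∅={3}
  n7('aaad'): parent n6 fail=5; on 'd' 5→4→0 → fail=0;  out ∅∪∅=∅
  n12('abcc'): parent n11 fail=1; on 'c' 1 → fail=2;  out ∅∪∅=∅
  n8('aaada'): parent n7 fail=0; on 'a' 0 → fail=4;  out ∅∪∅=∅
  n13('abccc'): parent n12 fail=2; on 'c' 2→1 → fail=2;  out {2}∪∅={2}
  n9('aaadac'): parent n8 fail=4; on 'c' 4→0 → fail=1;  out {1}∪∅={1}

Text stream:
[0] read 'b'  n0⇒n15  → match P4@[0:0]
[1] read 'a'  n15⇒n4 (via fail)
[2] read 'c'  n4⇒n1 (via fail)
[3] read 'a'  n1⇒n4 (via fail)
[4] read 'a'  n4⇒n5
[5] read 'a'  n5⇒n6
[6] read 'd'  n6⇒n7
[7] read 'a'  n7⇒n8
[8] read 'c'  n8⇒n9  → match P1@[3:8]
[9] read 'c'  n9⇒n2 (via fail)
[10] read 'c'  n2⇒n2 (via fail)
[11] read 'c'  n2⇒n2 (via fail)
[12] read 'b'  n2⇒n3  → match P0@[10:12],P4@[12:12]
[13] read 'd'  n3⇒n0 (via fail)
[14] read 'd'  n0⇒n0
[15] read 'a'  n0⇒n4
[16] read 'b'  n4⇒n10  → match P4@[16:16]
[17] read 'c'  n10⇒n11
[18] read 'c'  n11⇒n12
[19] read 'c'  n12⇒n13  → match P2@[15:19]
[20] read 'b'  n13⇒n3 (via fail)  → match P0@[18:20],P4@[20:20]
[21] read 'a'  n3⇒n4 (via fail)
[22] read 'b'  n4⇒n10  → match P4@[22:22]
[23] read 'd'  n10⇒n0 (via fail)
[24] read 'c'  n0⇒n1
[25] read 'c'  n1⇒n2
[26] read 'a'  n2⇒n14  → match P3@[24:26]
[27] read 'a'  n14⇒n5 (via fail)
[28] read 'a'  n5⇒n6
[29] read 'a'  n6⇒n6 (via fail)
[30] read 'd'  n6⇒n7
[31] read 'a'  n7⇒n8
[32] read 'c'  n8⇒n9  → match P1@[27:32]
[33] read 'b'  n9⇒n15 (via fail)  → match P4@[33:33]
[34] read 'c'  n15⇒n1 (via fail)
[35] read 'c'  n1⇒n2
[36] read 'a'  n2⇒n14  → match P3@[34:36]
[37] read 'c'  n14⇒n1 (via fail)
[38] read 'd'  n1⇒n0 (via fail)
[39] read 'a'  n0⇒n4
[40] read 'b'  n4⇒n10  → match P4@[40:40]
[41] read 'c'  n10⇒n11
[42] read 'c'  n11⇒n12
[43] read 'c'  n12⇒n13  → match P2@[39:43]
[44] read 'c'  n13⇒n2 (via fail)
[45] read 'b'  n2⇒n3  → match P0@[43:45],P4@[45:45]
[46] read 'b'  n3⇒n15 (via fail)  → match P4@[46:46]
[47] read 'c'  n15⇒n1 (via fail)
[48] read 'c'  n1⇒n2
[49] read 'b'  n2⇒n3  → match P0@[47:49],P4@[49:49]
[50] read 'c'  n3⇒n1 (via fail)

Result: [[0,4],[8,1],[12,0],[12,4],[16,4],[19,2],[20,0],[20,4],[22,4],[26,3],[32,1],[33,4],[36,3],[40,4],[43,2],[45,0],[45,4],[46,4],[49,0],[49,4]]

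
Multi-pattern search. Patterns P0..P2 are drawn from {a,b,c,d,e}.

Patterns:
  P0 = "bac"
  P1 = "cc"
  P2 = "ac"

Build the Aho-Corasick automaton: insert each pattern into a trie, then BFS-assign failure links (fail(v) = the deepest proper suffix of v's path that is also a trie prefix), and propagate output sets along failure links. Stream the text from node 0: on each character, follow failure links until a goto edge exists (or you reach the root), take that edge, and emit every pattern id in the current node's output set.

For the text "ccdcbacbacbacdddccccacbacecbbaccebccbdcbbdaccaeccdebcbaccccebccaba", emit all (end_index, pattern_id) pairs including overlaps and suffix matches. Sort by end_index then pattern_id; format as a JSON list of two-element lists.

Build:
Trie nodes:
  0='ε' goto a→6 b→1 c→4
  1='b' goto a→2
  2='ba' goto c→3
  3='bac' goto ·  ←P0
  4='c' goto c→5
  5='cc' goto ·  ←P1
  6='a' goto c→7
  7='ac' goto ·  ←P2

Failure links (BFS by depth):
  fail(1) 'b': from fail(0)=0 chase 'b': 0 ⇒ 0;  out=∅∪out(0)=∅
  fail(4) 'c': from fail(0)=0 chase 'c': 0 ⇒ 0;  out=∅∪out(0)=∅
  fail(6) 'a': from fail(0)=0 chase 'a': 0 ⇒ 0;  out=∅∪out(0)=∅
  fail(2) 'ba': from fail(1)=0 chase 'a': 0 ⇒ 6;  out=∅∪out(6)=∅
  fail(5) 'cc': from fail(4)=0 chase 'c': 0 ⇒ 4;  out={1}∪out(4)={1}
  fail(7) 'ac': from fail(6)=0 chase 'c': 0 ⇒ 4;  out={2}∪out(4)={2}
  fail(3) 'bac': from fail(2)=6 chase 'c': 6 ⇒ 7;  out={0}∪out(7)={0,2}

Run:
i=0 'c': node 0→4
i=1 'c': node 4→5  ** P1@[0:1]
i=2 'd': node 5→0 (fail-walked)
i=3 'c': node 0→4
i=4 'b': node 4→1 (fail-walked)
i=5 'a': node 1→2
i=6 'c': node 2→3  ** P0@[4:6],P2@[5:6]
i=7 'b': node 3→1 (fail-walked)
i=8 'a': node 1→2
i=9 'c': node 2→3  ** P0@[7:9],P2@[8:9]
i=10 'b': node 3→1 (fail-walked)
i=11 'a': node 1→2
i=12 'c': node 2→3  ** P0@[10:12],P2@[11:12]
i=13 'd': node 3→0 (fail-walked)
i=14 'd': node 0→0
i=15 'd': node 0→0
i=16 'c': node 0→4
i=17 'c': node 4→5  ** P1@[16:17]
i=18 'c': node 5→5 (fail-walked)  ** P1@[17:18]
i=19 'c': node 5→5 (fail-walked)  ** P1@[18:19]
i=20 'a': node 5→6 (fail-walked)
i=21 'c': node 6→7  ** P2@[20:21]
i=22 'b': node 7→1 (fail-walked)
i=23 'a': node 1→2
i=24 'c': node 2→3  ** P0@[22:24],P2@[23:24]
i=25 'e': node 3→0 (fail-walked)
i=26 'c': node 0→4
i=27 'b': node 4→1 (fail-walked)
i=28 'b': node 1→1 (fail-walked)
i=29 'a': node 1→2
i=30 'c': node 2→3  ** P0@[28:30],P2@[29:30]
i=31 'c': node 3→5 (fail-walked)  ** P1@[30:31]
i=32 'e': node 5→0 (fail-walked)
i=33 'b': node 0→1
i=34 'c': node 1→4 (fail-walked)
i=35 'c': node 4→5  ** P1@[34:35]
i=36 'b': node 5→1 (fail-walked)
i=37 'd': node 1→0 (fail-walked)
i=38 'c': node 0→4
i=39 'b': node 4→1 (fail-walked)
i=40 'b': node 1→1 (fail-walked)
i=41 'd': node 1→0 (fail-walked)
i=42 'a': node 0→6
i=43 'c': node 6→7  ** P2@[42:43]
i=44 'c': node 7→5 (fail-walked)  ** P1@[43:44]
i=45 'a': node 5→6 (fail-walked)
i=46 'e': node 6→0 (fail-walked)
i=47 'c': node 0→4
i=48 'c': node 4→5  ** P1@[47:48]
i=49 'd': node 5→0 (fail-walked)
i=50 'e': node 0→0
i=51 'b': node 0→1
i=52 'c': node 1→4 (fail-walked)
i=53 'b': node 4→1 (fail-walked)
i=54 'a': node 1→2
i=55 'c': node 2→3  ** P0@[53:55],P2@[54:55]
i=56 'c': node 3→5 (fail-walked)  ** P1@[55:56]
i=57 'c': node 5→5 (fail-walked)  ** P1@[56:57]
i=58 'c': node 5→5 (fail-walked)  ** P1@[57:58]
i=59 'e': node 5→0 (fail-walked)
i=60 'b': node 0→1
i=61 'c': node 1→4 (fail-walked)
i=62 'c': node 4→5  ** P1@[61:62]
i=63 'a': node 5→6 (fail-walked)
i=64 'b': node 6→1 (fail-walked)
i=65 'a': node 1→2

All matches (sorted): [[1,1],[6,0],[6,2],[9,0],[9,2],[12,0],[12,2],[17,1],[18,1],[19,1],[21,2],[24,0],[24,2],[30,0],[30,2],[31,1],[35,1],[43,2],[44,1],[48,1],[55,0],[55,2],[56,1],[57,1],[58,1],[62,1]]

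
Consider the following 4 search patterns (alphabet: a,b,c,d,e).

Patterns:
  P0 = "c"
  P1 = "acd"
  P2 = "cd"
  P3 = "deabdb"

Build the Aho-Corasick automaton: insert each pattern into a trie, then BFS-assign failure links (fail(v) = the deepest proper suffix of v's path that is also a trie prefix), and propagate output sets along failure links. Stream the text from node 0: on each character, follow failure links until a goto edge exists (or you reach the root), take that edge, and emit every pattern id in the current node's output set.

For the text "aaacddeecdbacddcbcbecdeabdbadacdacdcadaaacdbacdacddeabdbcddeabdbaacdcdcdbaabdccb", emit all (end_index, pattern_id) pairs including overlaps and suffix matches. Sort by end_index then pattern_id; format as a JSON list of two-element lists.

Construct AC machine:
Trie nodes:
  0='ε' goto a→2 c→1 d→6
  1='c' goto d→5  ←P0
  2='a' goto c→3
  3='ac' goto d→4
  4='acd' goto ·  ←P1
  5='cd' goto ·  ←P2
  6='d' goto e→7
  7='de' goto a→8
  8='dea' goto b→9
  9='deab' goto d→10
  10='deabd' goto b→11
  11='deabdb' goto ·  ←P3

BFS fail/out derivation:
  fail(1) 'c': from fail(0)=0 chase 'c': 0 ⇒ 0;  out={0}∪out(0)={0}
  fail(2) 'a': from fail(0)=0 chase 'a': 0 ⇒ 0;  out=∅∪out(0)=∅
  fail(6) 'd': from fail(0)=0 chase 'd': 0 ⇒ 0;  out=∅∪out(0)=∅
  fail(3) 'ac': from fail(2)=0 chase 'c': 0 ⇒ 1;  out=∅∪out(1)={0}
  fail(5) 'cd': from fail(1)=0 chase 'd': 0 ⇒ 6;  out={2}∪out(6)={2}
  fail(7) 'de': from fail(6)=0 chase 'e': 0 ⇒ 0;  out=∅∪out(0)=∅
  fail(4) 'acd': from fail(3)=1 chase 'd': 1 ⇒ 5;  out={1}∪out(5)={1,2}
  fail(8) 'dea': from fail(7)=0 chase 'a': 0 ⇒ 2;  out=∅∪out(2)=∅
  fail(9) 'deab': from fail(8)=2 chase 'b': 2→0 ⇒ 0;  out=∅∪out(0)=∅
  fail(10) 'deabd': from fail(9)=0 chase 'd': 0 ⇒ 6;  out=∅∪out(6)=∅
  fail(11) 'deabdb': from fail(10)=6 chase 'b': 6→0 ⇒ 0;  out={3}∪out(0)={3}

Text stream:
[0] read 'a'  n0⇒n2
[1] read 'a'  n2⇒n2 (via fail)
[2] read 'a'  n2⇒n2 (via fail)
[3] read 'c'  n2⇒n3  ** P0@[3:3]
[4] read 'd'  n3⇒n4  ** P1@[2:4],P2@[3:4]
[5] read 'd'  n4⇒n6 (via fail)
[6] read 'e'  n6⇒n7
[7] read 'e'  n7⇒n0 (via fail)
[8] read 'c'  n0⇒n1  ** P0@[8:8]
[9] read 'd'  n1⇒n5  ** P2@[8:9]
[10] read 'b'  n5⇒n0 (via fail)
[11] read 'a'  n0⇒n2
[12] read 'c'  n2⇒n3  ** P0@[12:12]
[13] read 'd'  n3⇒n4  ** P1@[11:13],P2@[12:13]
[14] read 'd'  n4⇒n6 (via fail)
[15] read 'c'  n6⇒n1 (via fail)  ** P0@[15:15]
[16] read 'b'  n1⇒n0 (via fail)
[17] read 'c'  n0⇒n1  ** P0@[17:17]
[18] read 'b'  n1⇒n0 (via fail)
[19] read 'e'  n0⇒n0
[20] read 'c'  n0⇒n1  ** P0@[20:20]
[21] read 'd'  n1⇒n5  ** P2@[20:21]
[22] read 'e'  n5⇒n7 (via fail)
[23] read 'a'  n7⇒n8
[24] read 'b'  n8⇒n9
[25] read 'd'  n9⇒n10
[26] read 'b'  n10⇒n11  ** P3@[21:26]
[27] read 'a'  n11⇒n2 (via fail)
[28] read 'd'  n2⇒n6 (via fail)
[29] read 'a'  n6⇒n2 (via fail)
[30] read 'c'  n2⇒n3  ** P0@[30:30]
[31] read 'd'  n3⇒n4  ** P1@[29:31],P2@[30:31]
[32] read 'a'  n4⇒n2 (via fail)
[33] read 'c'  n2⇒n3  ** P0@[33:33]
[34] read 'd'  n3⇒n4  ** P1@[32:34],P2@[33:34]
[35] read 'c'  n4⇒n1 (via fail)  ** P0@[35:35]
[36] read 'a'  n1⇒n2 (via fail)
[37] read 'd'  n2⇒n6 (via fail)
[38] read 'a'  n6⇒n2 (via fail)
[39] read 'a'  n2⇒n2 (via fail)
[40] read 'a'  n2⇒n2 (via fail)
[41] read 'c'  n2⇒n3  ** P0@[41:41]
[42] read 'd'  n3⇒n4  ** P1@[40:42],P2@[41:42]
[43] read 'b'  n4⇒n0 (via fail)
[44] read 'a'  n0⇒n2
[45] read 'c'  n2⇒n3  ** P0@[45:45]
[46] read 'd'  n3⇒n4  ** P1@[44:46],P2@[45:46]
[47] read 'a'  n4⇒n2 (via fail)
[48] read 'c'  n2⇒n3  ** P0@[48:48]
[49] read 'd'  n3⇒n4  ** P1@[47:49],P2@[48:49]
[50] read 'd'  n4⇒n6 (via fail)
[51] read 'e'  n6⇒n7
[52] read 'a'  n7⇒n8
[53] read 'b'  n8⇒n9
[54] read 'd'  n9⇒n10
[55] read 'b'  n10⇒n11  ** P3@[50:55]
[56] read 'c'  n11⇒n1 (via fail)  ** P0@[56:56]
[57] read 'd'  n1⇒n5  ** P2@[56:57]
[58] read 'd'  n5⇒n6 (via fail)
[59] read 'e'  n6⇒n7
[60] read 'a'  n7⇒n8
[61] read 'b'  n8⇒n9
[62] read 'd'  n9⇒n10
[63] read 'b'  n10⇒n11  ** P3@[58:63]
[64] read 'a'  n11⇒n2 (via fail)
[65] read 'a'  n2⇒n2 (via fail)
[66] read 'c'  n2⇒n3  ** P0@[66:66]
[67] read 'd'  n3⇒n4  ** P1@[65:67],P2@[66:67]
[68] read 'c'  n4⇒n1 (via fail)  ** P0@[68:68]
[69] read 'd'  n1⇒n5  ** P2@[68:69]
[70] read 'c'  n5⇒n1 (via fail)  ** P0@[70:70]
[71] read 'd'  n1⇒n5  ** P2@[70:71]
[72] read 'b'  n5⇒n0 (via fail)
[73] read 'a'  n0⇒n2
[74] read 'a'  n2⇒n2 (via fail)
[75] read 'b'  n2⇒n0 (via fail)
[76] read 'd'  n0⇒n6
[77] read 'c'  n6⇒n1 (via fail)  ** P0@[77:77]
[78] read 'c'  n1⇒n1 (via fail)  ** P0@[78:78]
[79] read 'b'  n1⇒n0 (via fail)

Result: [[3,0],[4,1],[4,2],[8,0],[9,2],[12,0],[13,1],[13,2],[15,0],[17,0],[20,0],[21,2],[26,3],[30,0],[31,1],[31,2],[33,0],[34,1],[34,2],[35,0],[41,0],[42,1],[42,2],[45,0],[46,1],[46,2],[48,0],[49,1],[49,2],[55,3],[56,0],[57,2],[63,3],[66,0],[67,1],[67,2],[68,0],[69,2],[70,0],[71,2],[77,0],[78,0]]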